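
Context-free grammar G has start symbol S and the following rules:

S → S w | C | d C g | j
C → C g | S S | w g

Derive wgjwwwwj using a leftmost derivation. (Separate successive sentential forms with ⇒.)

S ⇒ C ⇒ SS ⇒ SwS ⇒ SwwS ⇒ SwwwS ⇒ SwwwwS ⇒ CwwwwS ⇒ SSwwwwS ⇒ CSwwwwS ⇒ wgSwwwwS ⇒ wgjwwwwS ⇒ wgjwwwwj

S ⇒ C   [S → C]
C ⇒ SS   [C → S S]
SS ⇒ SwS   [S → S w]
SwS ⇒ SwwS   [S → S w]
SwwS ⇒ SwwwS   [S → S w]
SwwwS ⇒ SwwwwS   [S → S w]
SwwwwS ⇒ CwwwwS   [S → C]
CwwwwS ⇒ SSwwwwS   [C → S S]
SSwwwwS ⇒ CSwwwwS   [S → C]
CSwwwwS ⇒ wgSwwwwS   [C → w g]
wgSwwwwS ⇒ wgjwwwwS   [S → j]
wgjwwwwS ⇒ wgjwwwwj   [S → j]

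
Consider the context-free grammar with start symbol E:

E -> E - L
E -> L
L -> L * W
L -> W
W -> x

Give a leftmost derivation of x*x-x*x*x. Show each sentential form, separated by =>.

E => E-L   [E -> E - L]
E-L => L-L   [E -> L]
L-L => L*W-L   [L -> L * W]
L*W-L => W*W-L   [L -> W]
W*W-L => x*W-L   [W -> x]
x*W-L => x*x-L   [W -> x]
x*x-L => x*x-L*W   [L -> L * W]
x*x-L*W => x*x-L*W*W   [L -> L * W]
x*x-L*W*W => x*x-W*W*W   [L -> W]
x*x-W*W*W => x*x-x*W*W   [W -> x]
x*x-x*W*W => x*x-x*x*W   [W -> x]
x*x-x*x*W => x*x-x*x*x   [W -> x]

E=>E-L=>L-L=>L*W-L=>W*W-L=>x*W-L=>x*x-L=>x*x-L*W=>x*x-L*W*W=>x*x-W*W*W=>x*x-x*W*W=>x*x-x*x*W=>x*x-x*x*x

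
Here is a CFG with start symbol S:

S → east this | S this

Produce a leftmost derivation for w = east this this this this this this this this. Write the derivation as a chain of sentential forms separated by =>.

S => S this => S this this => S this this this => S this this this this => S this this this this this => S this this this this this this => S this this this this this this this => east this this this this this this this this

S => S this   [S → S this]
S this => S this this   [S → S this]
S this this => S this this this   [S → S this]
S this this this => S this this this this   [S → S this]
S this this this this => S this this this this this   [S → S this]
S this this this this this => S this this this this this this   [S → S this]
S this this this this this this => S this this this this this this this   [S → S this]
S this this this this this this this => east this this this this this this this this   [S → east this]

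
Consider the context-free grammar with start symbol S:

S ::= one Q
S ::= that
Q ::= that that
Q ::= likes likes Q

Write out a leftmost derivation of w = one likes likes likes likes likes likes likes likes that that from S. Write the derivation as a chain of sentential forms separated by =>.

S => one Q => one likes likes Q => one likes likes likes likes Q => one likes likes likes likes likes likes Q => one likes likes likes likes likes likes likes likes Q => one likes likes likes likes likes likes likes likes that that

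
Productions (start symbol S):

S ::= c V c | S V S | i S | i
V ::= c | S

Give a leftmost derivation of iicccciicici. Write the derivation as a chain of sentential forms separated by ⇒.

S ⇒ iS   [S ::= i S]
iS ⇒ iSVS   [S ::= S V S]
iSVS ⇒ iSVSVS   [S ::= S V S]
iSVSVS ⇒ iiSVSVS   [S ::= i S]
iiSVSVS ⇒ iicVcVSVS   [S ::= c V c]
iicVcVSVS ⇒ iicccVSVS   [V ::= c]
iicccVSVS ⇒ iiccccSVS   [V ::= c]
iiccccSVS ⇒ iicccciSVS   [S ::= i S]
iicccciSVS ⇒ iicccciSVSVS   [S ::= S V S]
iicccciSVSVS ⇒ iicccciiVSVS   [S ::= i]
iicccciiVSVS ⇒ iicccciicSVS   [V ::= c]
iicccciicSVS ⇒ iicccciiciVS   [S ::= i]
iicccciiciVS ⇒ iicccciicicS   [V ::= c]
iicccciicicS ⇒ iicccciicici   [S ::= i]

S ⇒ iS ⇒ iSVS ⇒ iSVSVS ⇒ iiSVSVS ⇒ iicVcVSVS ⇒ iicccVSVS ⇒ iiccccSVS ⇒ iicccciSVS ⇒ iicccciSVSVS ⇒ iicccciiVSVS ⇒ iicccciicSVS ⇒ iicccciiciVS ⇒ iicccciicicS ⇒ iicccciicici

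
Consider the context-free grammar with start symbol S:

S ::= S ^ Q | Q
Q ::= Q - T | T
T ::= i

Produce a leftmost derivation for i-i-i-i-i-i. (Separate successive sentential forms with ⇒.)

S ⇒ Q ⇒ Q-T ⇒ Q-T-T ⇒ Q-T-T-T ⇒ Q-T-T-T-T ⇒ Q-T-T-T-T-T ⇒ T-T-T-T-T-T ⇒ i-T-T-T-T-T ⇒ i-i-T-T-T-T ⇒ i-i-i-T-T-T ⇒ i-i-i-i-T-T ⇒ i-i-i-i-i-T ⇒ i-i-i-i-i-i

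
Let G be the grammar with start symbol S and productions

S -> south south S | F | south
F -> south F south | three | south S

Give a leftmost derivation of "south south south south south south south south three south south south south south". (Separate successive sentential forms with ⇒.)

S ⇒ F ⇒ south F south ⇒ south south S south ⇒ south south south south S south ⇒ south south south south F south ⇒ south south south south south F south south ⇒ south south south south south south F south south south ⇒ south south south south south south south F south south south south ⇒ south south south south south south south south F south south south south south ⇒ south south south south south south south south three south south south south south

S ⇒ F   [S -> F]
F ⇒ south F south   [F -> south F south]
south F south ⇒ south south S south   [F -> south S]
south south S south ⇒ south south south south S south   [S -> south south S]
south south south south S south ⇒ south south south south F south   [S -> F]
south south south south F south ⇒ south south south south south F south south   [F -> south F south]
south south south south south F south south ⇒ south south south south south south F south south south   [F -> south F south]
south south south south south south F south south south ⇒ south south south south south south south F south south south south   [F -> south F south]
south south south south south south south F south south south south ⇒ south south south south south south south south F south south south south south   [F -> south F south]
south south south south south south south south F south south south south south ⇒ south south south south south south south south three south south south south south   [F -> three]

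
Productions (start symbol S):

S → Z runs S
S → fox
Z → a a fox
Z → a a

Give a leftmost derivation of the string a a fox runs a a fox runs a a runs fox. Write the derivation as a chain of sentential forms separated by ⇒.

S ⇒ Z runs S ⇒ a a fox runs S ⇒ a a fox runs Z runs S ⇒ a a fox runs a a fox runs S ⇒ a a fox runs a a fox runs Z runs S ⇒ a a fox runs a a fox runs a a runs S ⇒ a a fox runs a a fox runs a a runs fox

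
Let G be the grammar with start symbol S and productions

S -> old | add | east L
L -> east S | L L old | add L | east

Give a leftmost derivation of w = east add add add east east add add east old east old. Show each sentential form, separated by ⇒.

S ⇒ east L ⇒ east add L ⇒ east add add L ⇒ east add add add L ⇒ east add add add L L old ⇒ east add add add east S L old ⇒ east add add add east east L L old ⇒ east add add add east east add L L old ⇒ east add add add east east add add L L old ⇒ east add add add east east add add east S L old ⇒ east add add add east east add add east old L old ⇒ east add add add east east add add east old east old

S ⇒ east L   [S -> east L]
east L ⇒ east add L   [L -> add L]
east add L ⇒ east add add L   [L -> add L]
east add add L ⇒ east add add add L   [L -> add L]
east add add add L ⇒ east add add add L L old   [L -> L L old]
east add add add L L old ⇒ east add add add east S L old   [L -> east S]
east add add add east S L old ⇒ east add add add east east L L old   [S -> east L]
east add add add east east L L old ⇒ east add add add east east add L L old   [L -> add L]
east add add add east east add L L old ⇒ east add add add east east add add L L old   [L -> add L]
east add add add east east add add L L old ⇒ east add add add east east add add east S L old   [L -> east S]
east add add add east east add add east S L old ⇒ east add add add east east add add east old L old   [S -> old]
east add add add east east add add east old L old ⇒ east add add add east east add add east old east old   [L -> east]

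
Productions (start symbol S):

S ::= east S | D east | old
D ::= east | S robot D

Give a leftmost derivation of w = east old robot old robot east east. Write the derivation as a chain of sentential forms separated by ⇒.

S ⇒ east S ⇒ east D east ⇒ east S robot D east ⇒ east old robot D east ⇒ east old robot S robot D east ⇒ east old robot old robot D east ⇒ east old robot old robot east east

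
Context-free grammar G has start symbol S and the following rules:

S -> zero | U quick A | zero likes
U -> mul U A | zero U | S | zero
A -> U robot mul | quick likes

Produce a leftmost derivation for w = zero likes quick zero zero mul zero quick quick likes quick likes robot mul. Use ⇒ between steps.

S ⇒ U quick A ⇒ S quick A ⇒ zero likes quick A ⇒ zero likes quick U robot mul ⇒ zero likes quick zero U robot mul ⇒ zero likes quick zero zero U robot mul ⇒ zero likes quick zero zero mul U A robot mul ⇒ zero likes quick zero zero mul S A robot mul ⇒ zero likes quick zero zero mul U quick A A robot mul ⇒ zero likes quick zero zero mul zero quick A A robot mul ⇒ zero likes quick zero zero mul zero quick quick likes A robot mul ⇒ zero likes quick zero zero mul zero quick quick likes quick likes robot mul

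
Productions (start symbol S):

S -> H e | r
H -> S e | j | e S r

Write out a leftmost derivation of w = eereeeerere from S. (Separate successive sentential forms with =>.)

S => He => eSre => eHere => eeSrere => eeHerere => eeSeerere => eeHeeerere => eeSeeeerere => eereeeerere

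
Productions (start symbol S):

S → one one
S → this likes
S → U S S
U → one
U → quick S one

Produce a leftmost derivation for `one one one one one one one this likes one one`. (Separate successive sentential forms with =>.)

S => U S S => one S S => one U S S S => one one S S S => one one one one S S => one one one one U S S S => one one one one one S S S => one one one one one one one S S => one one one one one one one this likes S => one one one one one one one this likes one one

S => U S S   [S → U S S]
U S S => one S S   [U → one]
one S S => one U S S S   [S → U S S]
one U S S S => one one S S S   [U → one]
one one S S S => one one one one S S   [S → one one]
one one one one S S => one one one one U S S S   [S → U S S]
one one one one U S S S => one one one one one S S S   [U → one]
one one one one one S S S => one one one one one one one S S   [S → one one]
one one one one one one one S S => one one one one one one one this likes S   [S → this likes]
one one one one one one one this likes S => one one one one one one one this likes one one   [S → one one]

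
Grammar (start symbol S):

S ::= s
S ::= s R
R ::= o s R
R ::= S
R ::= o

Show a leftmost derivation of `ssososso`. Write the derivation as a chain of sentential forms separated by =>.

S => sR   [S ::= s R]
sR => sS   [R ::= S]
sS => ssR   [S ::= s R]
ssR => ssosR   [R ::= o s R]
ssosR => ssososR   [R ::= o s R]
ssososR => ssososS   [R ::= S]
ssososS => ssosossR   [S ::= s R]
ssosossR => ssososso   [R ::= o]

S => sR => sS => ssR => ssosR => ssososR => ssososS => ssosossR => ssososso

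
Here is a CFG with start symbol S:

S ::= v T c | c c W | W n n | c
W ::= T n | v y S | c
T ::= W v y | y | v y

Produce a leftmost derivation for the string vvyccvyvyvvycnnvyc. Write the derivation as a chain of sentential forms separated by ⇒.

S⇒vTc⇒vWvyc⇒vvySvyc⇒vvyccWvyc⇒vvyccvySvyc⇒vvyccvyWnnvyc⇒vvyccvyvySnnvyc⇒vvyccvyvyvTcnnvyc⇒vvyccvyvyvvycnnvyc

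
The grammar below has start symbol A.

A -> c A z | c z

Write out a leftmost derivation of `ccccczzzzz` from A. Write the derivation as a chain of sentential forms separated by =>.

A => cAz => ccAzz => cccAzzz => ccccAzzzz => ccccczzzzz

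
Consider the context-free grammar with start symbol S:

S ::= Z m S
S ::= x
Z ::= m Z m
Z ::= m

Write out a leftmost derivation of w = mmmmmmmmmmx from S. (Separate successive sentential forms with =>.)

S=>ZmS=>mmS=>mmZmS=>mmmZmmS=>mmmmmmS=>mmmmmmZmS=>mmmmmmmZmmS=>mmmmmmmmmmS=>mmmmmmmmmmx

S => ZmS   [S ::= Z m S]
ZmS => mmS   [Z ::= m]
mmS => mmZmS   [S ::= Z m S]
mmZmS => mmmZmmS   [Z ::= m Z m]
mmmZmmS => mmmmmmS   [Z ::= m]
mmmmmmS => mmmmmmZmS   [S ::= Z m S]
mmmmmmZmS => mmmmmmmZmmS   [Z ::= m Z m]
mmmmmmmZmmS => mmmmmmmmmmS   [Z ::= m]
mmmmmmmmmmS => mmmmmmmmmmx   [S ::= x]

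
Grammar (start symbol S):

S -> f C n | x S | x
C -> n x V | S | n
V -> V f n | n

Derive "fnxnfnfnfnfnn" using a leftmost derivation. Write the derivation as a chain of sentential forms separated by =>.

S => fCn   [S -> f C n]
fCn => fnxVn   [C -> n x V]
fnxVn => fnxVfnn   [V -> V f n]
fnxVfnn => fnxVfnfnn   [V -> V f n]
fnxVfnfnn => fnxVfnfnfnn   [V -> V f n]
fnxVfnfnfnn => fnxVfnfnfnfnn   [V -> V f n]
fnxVfnfnfnfnn => fnxnfnfnfnfnn   [V -> n]

S=>fCn=>fnxVn=>fnxVfnn=>fnxVfnfnn=>fnxVfnfnfnn=>fnxVfnfnfnfnn=>fnxnfnfnfnfnn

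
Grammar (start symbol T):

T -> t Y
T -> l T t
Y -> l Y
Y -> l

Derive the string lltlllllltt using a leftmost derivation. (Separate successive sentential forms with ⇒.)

T⇒lTt⇒llTtt⇒lltYtt⇒lltlYtt⇒lltllYtt⇒lltlllYtt⇒lltllllYtt⇒lltlllllYtt⇒lltlllllltt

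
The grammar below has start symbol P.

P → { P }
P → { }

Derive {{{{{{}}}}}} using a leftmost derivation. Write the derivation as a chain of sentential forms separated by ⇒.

P ⇒ {P}   [P → { P }]
{P} ⇒ {{P}}   [P → { P }]
{{P}} ⇒ {{{P}}}   [P → { P }]
{{{P}}} ⇒ {{{{P}}}}   [P → { P }]
{{{{P}}}} ⇒ {{{{{P}}}}}   [P → { P }]
{{{{{P}}}}} ⇒ {{{{{{}}}}}}   [P → { }]

P ⇒ {P} ⇒ {{P}} ⇒ {{{P}}} ⇒ {{{{P}}}} ⇒ {{{{{P}}}}} ⇒ {{{{{{}}}}}}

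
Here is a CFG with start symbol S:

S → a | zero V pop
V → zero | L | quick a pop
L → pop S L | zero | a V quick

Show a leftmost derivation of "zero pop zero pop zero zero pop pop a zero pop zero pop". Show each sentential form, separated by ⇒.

S ⇒ zero V pop ⇒ zero L pop ⇒ zero pop S L pop ⇒ zero pop zero V pop L pop ⇒ zero pop zero L pop L pop ⇒ zero pop zero pop S L pop L pop ⇒ zero pop zero pop zero V pop L pop L pop ⇒ zero pop zero pop zero zero pop L pop L pop ⇒ zero pop zero pop zero zero pop pop S L pop L pop ⇒ zero pop zero pop zero zero pop pop a L pop L pop ⇒ zero pop zero pop zero zero pop pop a zero pop L pop ⇒ zero pop zero pop zero zero pop pop a zero pop zero pop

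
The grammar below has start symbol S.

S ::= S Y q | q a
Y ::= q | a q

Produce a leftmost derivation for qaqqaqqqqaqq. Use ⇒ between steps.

S ⇒ SYq   [S ::= S Y q]
SYq ⇒ SYqYq   [S ::= S Y q]
SYqYq ⇒ SYqYqYq   [S ::= S Y q]
SYqYqYq ⇒ SYqYqYqYq   [S ::= S Y q]
SYqYqYqYq ⇒ qaYqYqYqYq   [S ::= q a]
qaYqYqYqYq ⇒ qaqqYqYqYq   [Y ::= q]
qaqqYqYqYq ⇒ qaqqaqqYqYq   [Y ::= a q]
qaqqaqqYqYq ⇒ qaqqaqqqqYq   [Y ::= q]
qaqqaqqqqYq ⇒ qaqqaqqqqaqq   [Y ::= a q]

S ⇒ SYq ⇒ SYqYq ⇒ SYqYqYq ⇒ SYqYqYqYq ⇒ qaYqYqYqYq ⇒ qaqqYqYqYq ⇒ qaqqaqqYqYq ⇒ qaqqaqqqqYq ⇒ qaqqaqqqqaqq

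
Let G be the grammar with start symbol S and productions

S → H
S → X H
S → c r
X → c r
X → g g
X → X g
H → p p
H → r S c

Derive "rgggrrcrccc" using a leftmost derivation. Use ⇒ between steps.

S ⇒ H ⇒ rSc ⇒ rXHc ⇒ rXgHc ⇒ rgggHc ⇒ rgggrScc ⇒ rgggrHcc ⇒ rgggrrSccc ⇒ rgggrrcrccc

S ⇒ H   [S → H]
H ⇒ rSc   [H → r S c]
rSc ⇒ rXHc   [S → X H]
rXHc ⇒ rXgHc   [X → X g]
rXgHc ⇒ rgggHc   [X → g g]
rgggHc ⇒ rgggrScc   [H → r S c]
rgggrScc ⇒ rgggrHcc   [S → H]
rgggrHcc ⇒ rgggrrSccc   [H → r S c]
rgggrrSccc ⇒ rgggrrcrccc   [S → c r]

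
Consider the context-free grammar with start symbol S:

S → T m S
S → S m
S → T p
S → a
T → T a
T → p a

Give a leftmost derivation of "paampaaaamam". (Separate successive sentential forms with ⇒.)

S⇒TmS⇒TamS⇒paamS⇒paamSm⇒paamTmSm⇒paamTamSm⇒paamTaamSm⇒paamTaaamSm⇒paampaaaamSm⇒paampaaaamam

S ⇒ TmS   [S → T m S]
TmS ⇒ TamS   [T → T a]
TamS ⇒ paamS   [T → p a]
paamS ⇒ paamSm   [S → S m]
paamSm ⇒ paamTmSm   [S → T m S]
paamTmSm ⇒ paamTamSm   [T → T a]
paamTamSm ⇒ paamTaamSm   [T → T a]
paamTaamSm ⇒ paamTaaamSm   [T → T a]
paamTaaamSm ⇒ paampaaaamSm   [T → p a]
paampaaaamSm ⇒ paampaaaamam   [S → a]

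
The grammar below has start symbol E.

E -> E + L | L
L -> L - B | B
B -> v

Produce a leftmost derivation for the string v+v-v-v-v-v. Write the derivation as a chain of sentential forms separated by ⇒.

E ⇒ E+L ⇒ L+L ⇒ B+L ⇒ v+L ⇒ v+L-B ⇒ v+L-B-B ⇒ v+L-B-B-B ⇒ v+L-B-B-B-B ⇒ v+B-B-B-B-B ⇒ v+v-B-B-B-B ⇒ v+v-v-B-B-B ⇒ v+v-v-v-B-B ⇒ v+v-v-v-v-B ⇒ v+v-v-v-v-v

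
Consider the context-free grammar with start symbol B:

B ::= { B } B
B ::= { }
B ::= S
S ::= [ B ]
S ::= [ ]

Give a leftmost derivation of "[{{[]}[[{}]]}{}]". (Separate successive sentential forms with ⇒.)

B ⇒ S ⇒ [B] ⇒ [{B}B] ⇒ [{{B}B}B] ⇒ [{{S}B}B] ⇒ [{{[]}B}B] ⇒ [{{[]}S}B] ⇒ [{{[]}[B]}B] ⇒ [{{[]}[S]}B] ⇒ [{{[]}[[B]]}B] ⇒ [{{[]}[[{}]]}B] ⇒ [{{[]}[[{}]]}{}]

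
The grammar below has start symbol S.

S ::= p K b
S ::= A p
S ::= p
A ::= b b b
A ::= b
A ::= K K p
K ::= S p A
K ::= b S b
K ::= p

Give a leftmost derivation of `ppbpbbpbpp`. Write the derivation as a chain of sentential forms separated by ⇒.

S ⇒ Ap ⇒ KKpp ⇒ SpAKpp ⇒ pKbpAKpp ⇒ ppbpAKpp ⇒ ppbpbKpp ⇒ ppbpbbSbpp ⇒ ppbpbbpbpp

S ⇒ Ap   [S ::= A p]
Ap ⇒ KKpp   [A ::= K K p]
KKpp ⇒ SpAKpp   [K ::= S p A]
SpAKpp ⇒ pKbpAKpp   [S ::= p K b]
pKbpAKpp ⇒ ppbpAKpp   [K ::= p]
ppbpAKpp ⇒ ppbpbKpp   [A ::= b]
ppbpbKpp ⇒ ppbpbbSbpp   [K ::= b S b]
ppbpbbSbpp ⇒ ppbpbbpbpp   [S ::= p]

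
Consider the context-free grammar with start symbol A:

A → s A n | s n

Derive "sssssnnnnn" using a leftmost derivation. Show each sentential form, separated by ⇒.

A ⇒ sAn ⇒ ssAnn ⇒ sssAnnn ⇒ ssssAnnnn ⇒ sssssnnnnn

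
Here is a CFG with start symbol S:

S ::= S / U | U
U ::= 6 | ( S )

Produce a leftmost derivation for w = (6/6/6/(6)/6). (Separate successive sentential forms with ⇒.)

S ⇒ U   [S ::= U]
U ⇒ (S)   [U ::= ( S )]
(S) ⇒ (S/U)   [S ::= S / U]
(S/U) ⇒ (S/U/U)   [S ::= S / U]
(S/U/U) ⇒ (S/U/U/U)   [S ::= S / U]
(S/U/U/U) ⇒ (S/U/U/U/U)   [S ::= S / U]
(S/U/U/U/U) ⇒ (U/U/U/U/U)   [S ::= U]
(U/U/U/U/U) ⇒ (6/U/U/U/U)   [U ::= 6]
(6/U/U/U/U) ⇒ (6/6/U/U/U)   [U ::= 6]
(6/6/U/U/U) ⇒ (6/6/6/U/U)   [U ::= 6]
(6/6/6/U/U) ⇒ (6/6/6/(S)/U)   [U ::= ( S )]
(6/6/6/(S)/U) ⇒ (6/6/6/(U)/U)   [S ::= U]
(6/6/6/(U)/U) ⇒ (6/6/6/(6)/U)   [U ::= 6]
(6/6/6/(6)/U) ⇒ (6/6/6/(6)/6)   [U ::= 6]

S ⇒ U ⇒ (S) ⇒ (S/U) ⇒ (S/U/U) ⇒ (S/U/U/U) ⇒ (S/U/U/U/U) ⇒ (U/U/U/U/U) ⇒ (6/U/U/U/U) ⇒ (6/6/U/U/U) ⇒ (6/6/6/U/U) ⇒ (6/6/6/(S)/U) ⇒ (6/6/6/(U)/U) ⇒ (6/6/6/(6)/U) ⇒ (6/6/6/(6)/6)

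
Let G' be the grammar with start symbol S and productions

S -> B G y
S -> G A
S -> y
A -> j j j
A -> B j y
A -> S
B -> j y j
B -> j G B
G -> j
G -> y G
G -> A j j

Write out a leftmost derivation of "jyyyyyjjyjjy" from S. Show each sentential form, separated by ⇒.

S ⇒ BGy   [S -> B G y]
BGy ⇒ jGBGy   [B -> j G B]
jGBGy ⇒ jyGBGy   [G -> y G]
jyGBGy ⇒ jyyGBGy   [G -> y G]
jyyGBGy ⇒ jyyyGBGy   [G -> y G]
jyyyGBGy ⇒ jyyyyGBGy   [G -> y G]
jyyyyGBGy ⇒ jyyyyyGBGy   [G -> y G]
jyyyyyGBGy ⇒ jyyyyyjBGy   [G -> j]
jyyyyyjBGy ⇒ jyyyyyjjyjGy   [B -> j y j]
jyyyyyjjyjGy ⇒ jyyyyyjjyjjy   [G -> j]

S ⇒ BGy ⇒ jGBGy ⇒ jyGBGy ⇒ jyyGBGy ⇒ jyyyGBGy ⇒ jyyyyGBGy ⇒ jyyyyyGBGy ⇒ jyyyyyjBGy ⇒ jyyyyyjjyjGy ⇒ jyyyyyjjyjjy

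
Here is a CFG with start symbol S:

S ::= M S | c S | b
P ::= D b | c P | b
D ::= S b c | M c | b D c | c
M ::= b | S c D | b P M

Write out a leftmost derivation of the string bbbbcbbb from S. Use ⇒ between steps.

S ⇒ MS   [S ::= M S]
MS ⇒ bPMS   [M ::= b P M]
bPMS ⇒ bbMS   [P ::= b]
bbMS ⇒ bbbPMS   [M ::= b P M]
bbbPMS ⇒ bbbDbMS   [P ::= D b]
bbbDbMS ⇒ bbbMcbMS   [D ::= M c]
bbbMcbMS ⇒ bbbbcbMS   [M ::= b]
bbbbcbMS ⇒ bbbbcbbS   [M ::= b]
bbbbcbbS ⇒ bbbbcbbb   [S ::= b]

S⇒MS⇒bPMS⇒bbMS⇒bbbPMS⇒bbbDbMS⇒bbbMcbMS⇒bbbbcbMS⇒bbbbcbbS⇒bbbbcbbb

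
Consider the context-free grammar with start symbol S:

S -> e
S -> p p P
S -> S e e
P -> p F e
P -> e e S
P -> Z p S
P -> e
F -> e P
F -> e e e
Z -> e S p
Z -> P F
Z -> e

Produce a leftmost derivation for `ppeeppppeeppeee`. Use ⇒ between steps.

S ⇒ See   [S -> S e e]
See ⇒ ppPee   [S -> p p P]
ppPee ⇒ ppZpSee   [P -> Z p S]
ppZpSee ⇒ ppeSppSee   [Z -> e S p]
ppeSppSee ⇒ ppeeppSee   [S -> e]
ppeeppSee ⇒ ppeeppppPee   [S -> p p P]
ppeeppppPee ⇒ ppeeppppeeSee   [P -> e e S]
ppeeppppeeSee ⇒ ppeeppppeeppPee   [S -> p p P]
ppeeppppeeppPee ⇒ ppeeppppeeppeee   [P -> e]

S ⇒ See ⇒ ppPee ⇒ ppZpSee ⇒ ppeSppSee ⇒ ppeeppSee ⇒ ppeeppppPee ⇒ ppeeppppeeSee ⇒ ppeeppppeeppPee ⇒ ppeeppppeeppeee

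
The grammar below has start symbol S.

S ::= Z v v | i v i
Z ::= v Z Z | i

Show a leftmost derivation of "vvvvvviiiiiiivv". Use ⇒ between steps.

S ⇒ Zvv   [S ::= Z v v]
Zvv ⇒ vZZvv   [Z ::= v Z Z]
vZZvv ⇒ vvZZZvv   [Z ::= v Z Z]
vvZZZvv ⇒ vvvZZZZvv   [Z ::= v Z Z]
vvvZZZZvv ⇒ vvvvZZZZZvv   [Z ::= v Z Z]
vvvvZZZZZvv ⇒ vvvvvZZZZZZvv   [Z ::= v Z Z]
vvvvvZZZZZZvv ⇒ vvvvvvZZZZZZZvv   [Z ::= v Z Z]
vvvvvvZZZZZZZvv ⇒ vvvvvviZZZZZZvv   [Z ::= i]
vvvvvviZZZZZZvv ⇒ vvvvvviiZZZZZvv   [Z ::= i]
vvvvvviiZZZZZvv ⇒ vvvvvviiiZZZZvv   [Z ::= i]
vvvvvviiiZZZZvv ⇒ vvvvvviiiiZZZvv   [Z ::= i]
vvvvvviiiiZZZvv ⇒ vvvvvviiiiiZZvv   [Z ::= i]
vvvvvviiiiiZZvv ⇒ vvvvvviiiiiiZvv   [Z ::= i]
vvvvvviiiiiiZvv ⇒ vvvvvviiiiiiivv   [Z ::= i]

S ⇒ Zvv ⇒ vZZvv ⇒ vvZZZvv ⇒ vvvZZZZvv ⇒ vvvvZZZZZvv ⇒ vvvvvZZZZZZvv ⇒ vvvvvvZZZZZZZvv ⇒ vvvvvviZZZZZZvv ⇒ vvvvvviiZZZZZvv ⇒ vvvvvviiiZZZZvv ⇒ vvvvvviiiiZZZvv ⇒ vvvvvviiiiiZZvv ⇒ vvvvvviiiiiiZvv ⇒ vvvvvviiiiiiivv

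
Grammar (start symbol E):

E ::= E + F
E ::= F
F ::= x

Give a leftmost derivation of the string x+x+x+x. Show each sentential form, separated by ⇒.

E ⇒ E+F   [E ::= E + F]
E+F ⇒ E+F+F   [E ::= E + F]
E+F+F ⇒ E+F+F+F   [E ::= E + F]
E+F+F+F ⇒ F+F+F+F   [E ::= F]
F+F+F+F ⇒ x+F+F+F   [F ::= x]
x+F+F+F ⇒ x+x+F+F   [F ::= x]
x+x+F+F ⇒ x+x+x+F   [F ::= x]
x+x+x+F ⇒ x+x+x+x   [F ::= x]

E ⇒ E+F ⇒ E+F+F ⇒ E+F+F+F ⇒ F+F+F+F ⇒ x+F+F+F ⇒ x+x+F+F ⇒ x+x+x+F ⇒ x+x+x+x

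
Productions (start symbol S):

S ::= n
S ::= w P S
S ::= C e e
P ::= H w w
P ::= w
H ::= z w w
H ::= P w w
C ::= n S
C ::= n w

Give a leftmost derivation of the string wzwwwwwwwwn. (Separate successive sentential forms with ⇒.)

S ⇒ wPS ⇒ wHwwS ⇒ wPwwwwS ⇒ wHwwwwwwS ⇒ wzwwwwwwwwS ⇒ wzwwwwwwwwn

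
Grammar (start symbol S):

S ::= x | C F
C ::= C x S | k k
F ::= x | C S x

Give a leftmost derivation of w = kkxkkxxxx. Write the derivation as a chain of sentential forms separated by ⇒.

S ⇒ CF   [S ::= C F]
CF ⇒ CxSF   [C ::= C x S]
CxSF ⇒ kkxSF   [C ::= k k]
kkxSF ⇒ kkxCFF   [S ::= C F]
kkxCFF ⇒ kkxCxSFF   [C ::= C x S]
kkxCxSFF ⇒ kkxkkxSFF   [C ::= k k]
kkxkkxSFF ⇒ kkxkkxxFF   [S ::= x]
kkxkkxxFF ⇒ kkxkkxxxF   [F ::= x]
kkxkkxxxF ⇒ kkxkkxxxx   [F ::= x]

S ⇒ CF ⇒ CxSF ⇒ kkxSF ⇒ kkxCFF ⇒ kkxCxSFF ⇒ kkxkkxSFF ⇒ kkxkkxxFF ⇒ kkxkkxxxF ⇒ kkxkkxxxx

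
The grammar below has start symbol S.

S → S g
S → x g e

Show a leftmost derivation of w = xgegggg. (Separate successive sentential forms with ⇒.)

S⇒Sg⇒Sgg⇒Sggg⇒Sgggg⇒xgegggg

S ⇒ Sg   [S → S g]
Sg ⇒ Sgg   [S → S g]
Sgg ⇒ Sggg   [S → S g]
Sggg ⇒ Sgggg   [S → S g]
Sgggg ⇒ xgegggg   [S → x g e]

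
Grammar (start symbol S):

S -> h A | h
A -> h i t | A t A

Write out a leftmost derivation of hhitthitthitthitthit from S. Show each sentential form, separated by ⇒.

S⇒hA⇒hAtA⇒hAtAtA⇒hAtAtAtA⇒hhittAtAtA⇒hhittAtAtAtA⇒hhitthittAtAtA⇒hhitthitthittAtA⇒hhitthitthitthittA⇒hhitthitthitthitthit

S ⇒ hA   [S -> h A]
hA ⇒ hAtA   [A -> A t A]
hAtA ⇒ hAtAtA   [A -> A t A]
hAtAtA ⇒ hAtAtAtA   [A -> A t A]
hAtAtAtA ⇒ hhittAtAtA   [A -> h i t]
hhittAtAtA ⇒ hhittAtAtAtA   [A -> A t A]
hhittAtAtAtA ⇒ hhitthittAtAtA   [A -> h i t]
hhitthittAtAtA ⇒ hhitthitthittAtA   [A -> h i t]
hhitthitthittAtA ⇒ hhitthitthitthittA   [A -> h i t]
hhitthitthitthittA ⇒ hhitthitthitthitthit   [A -> h i t]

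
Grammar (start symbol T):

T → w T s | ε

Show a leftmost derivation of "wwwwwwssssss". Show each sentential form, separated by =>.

T => wTs   [T → w T s]
wTs => wwTss   [T → w T s]
wwTss => wwwTsss   [T → w T s]
wwwTsss => wwwwTssss   [T → w T s]
wwwwTssss => wwwwwTsssss   [T → w T s]
wwwwwTsssss => wwwwwwTssssss   [T → w T s]
wwwwwwTssssss => wwwwwwssssss   [T → ε]

T => wTs => wwTss => wwwTsss => wwwwTssss => wwwwwTsssss => wwwwwwTssssss => wwwwwwssssss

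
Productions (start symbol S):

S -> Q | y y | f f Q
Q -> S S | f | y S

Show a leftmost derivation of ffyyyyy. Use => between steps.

S => ffQ => ffSS => ffQS => ffySS => ffyyyS => ffyyyyy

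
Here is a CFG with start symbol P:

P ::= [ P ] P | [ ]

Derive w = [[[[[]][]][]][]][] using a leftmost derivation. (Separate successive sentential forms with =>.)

P => [P]P => [[P]P]P => [[[P]P]P]P => [[[[P]P]P]P]P => [[[[[]]P]P]P]P => [[[[[]][]]P]P]P => [[[[[]][]][]]P]P => [[[[[]][]][]][]]P => [[[[[]][]][]][]][]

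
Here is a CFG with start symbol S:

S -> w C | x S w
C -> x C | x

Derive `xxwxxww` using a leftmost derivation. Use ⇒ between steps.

S ⇒ xSw ⇒ xxSww ⇒ xxwCww ⇒ xxwxCww ⇒ xxwxxww

S ⇒ xSw   [S -> x S w]
xSw ⇒ xxSww   [S -> x S w]
xxSww ⇒ xxwCww   [S -> w C]
xxwCww ⇒ xxwxCww   [C -> x C]
xxwxCww ⇒ xxwxxww   [C -> x]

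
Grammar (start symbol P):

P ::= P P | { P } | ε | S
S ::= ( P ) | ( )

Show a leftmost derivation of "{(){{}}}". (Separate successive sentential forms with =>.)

P => PP => {P}P => {PP}P => {SP}P => {()P}P => {(){P}}P => {(){{P}}}P => {(){{}}}P => {(){{}}}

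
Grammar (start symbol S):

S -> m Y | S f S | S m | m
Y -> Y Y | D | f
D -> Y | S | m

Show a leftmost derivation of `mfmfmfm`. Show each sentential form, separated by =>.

S=>SfS=>SfSfS=>mfSfS=>mfmfS=>mfmfSm=>mfmfmYm=>mfmfmfm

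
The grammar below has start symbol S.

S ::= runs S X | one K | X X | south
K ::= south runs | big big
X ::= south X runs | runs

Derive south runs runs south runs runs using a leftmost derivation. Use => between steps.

S => X X => south X runs X => south runs runs X => south runs runs south X runs => south runs runs south runs runs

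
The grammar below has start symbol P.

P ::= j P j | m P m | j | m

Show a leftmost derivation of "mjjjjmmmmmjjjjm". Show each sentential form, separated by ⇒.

P⇒mPm⇒mjPjm⇒mjjPjjm⇒mjjjPjjjm⇒mjjjjPjjjjm⇒mjjjjmPmjjjjm⇒mjjjjmmPmmjjjjm⇒mjjjjmmmmmjjjjm

P ⇒ mPm   [P ::= m P m]
mPm ⇒ mjPjm   [P ::= j P j]
mjPjm ⇒ mjjPjjm   [P ::= j P j]
mjjPjjm ⇒ mjjjPjjjm   [P ::= j P j]
mjjjPjjjm ⇒ mjjjjPjjjjm   [P ::= j P j]
mjjjjPjjjjm ⇒ mjjjjmPmjjjjm   [P ::= m P m]
mjjjjmPmjjjjm ⇒ mjjjjmmPmmjjjjm   [P ::= m P m]
mjjjjmmPmmjjjjm ⇒ mjjjjmmmmmjjjjm   [P ::= m]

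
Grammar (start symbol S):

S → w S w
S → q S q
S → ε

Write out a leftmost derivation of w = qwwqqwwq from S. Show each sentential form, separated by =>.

S=>qSq=>qwSwq=>qwwSwwq=>qwwqSqwwq=>qwwqqwwq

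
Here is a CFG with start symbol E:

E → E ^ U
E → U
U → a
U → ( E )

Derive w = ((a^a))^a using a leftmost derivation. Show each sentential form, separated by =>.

E=>E^U=>U^U=>(E)^U=>(U)^U=>((E))^U=>((E^U))^U=>((U^U))^U=>((a^U))^U=>((a^a))^U=>((a^a))^a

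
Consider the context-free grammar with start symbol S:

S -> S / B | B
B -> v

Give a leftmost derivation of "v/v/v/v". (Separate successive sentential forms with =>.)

S => S/B => S/B/B => S/B/B/B => B/B/B/B => v/B/B/B => v/v/B/B => v/v/v/B => v/v/v/v

S => S/B   [S -> S / B]
S/B => S/B/B   [S -> S / B]
S/B/B => S/B/B/B   [S -> S / B]
S/B/B/B => B/B/B/B   [S -> B]
B/B/B/B => v/B/B/B   [B -> v]
v/B/B/B => v/v/B/B   [B -> v]
v/v/B/B => v/v/v/B   [B -> v]
v/v/v/B => v/v/v/v   [B -> v]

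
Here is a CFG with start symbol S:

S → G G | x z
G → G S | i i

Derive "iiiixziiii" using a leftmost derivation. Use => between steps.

S => GG => GSG => iiSG => iiGGG => iiGSGG => iiiiSGG => iiiixzGG => iiiixziiG => iiiixziiii

S => GG   [S → G G]
GG => GSG   [G → G S]
GSG => iiSG   [G → i i]
iiSG => iiGGG   [S → G G]
iiGGG => iiGSGG   [G → G S]
iiGSGG => iiiiSGG   [G → i i]
iiiiSGG => iiiixzGG   [S → x z]
iiiixzGG => iiiixziiG   [G → i i]
iiiixziiG => iiiixziiii   [G → i i]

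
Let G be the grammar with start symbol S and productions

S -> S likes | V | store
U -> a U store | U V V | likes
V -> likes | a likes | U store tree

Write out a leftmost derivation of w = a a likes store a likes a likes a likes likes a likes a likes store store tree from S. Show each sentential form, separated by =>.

S => V   [S -> V]
V => U store tree   [V -> U store tree]
U store tree => a U store store tree   [U -> a U store]
a U store store tree => a U V V store store tree   [U -> U V V]
a U V V store store tree => a U V V V V store store tree   [U -> U V V]
a U V V V V store store tree => a U V V V V V V store store tree   [U -> U V V]
a U V V V V V V store store tree => a a U store V V V V V V store store tree   [U -> a U store]
a a U store V V V V V V store store tree => a a likes store V V V V V V store store tree   [U -> likes]
a a likes store V V V V V V store store tree => a a likes store a likes V V V V V store store tree   [V -> a likes]
a a likes store a likes V V V V V store store tree => a a likes store a likes a likes V V V V store store tree   [V -> a likes]
a a likes store a likes a likes V V V V store store tree => a a likes store a likes a likes a likes V V V store store tree   [V -> a likes]
a a likes store a likes a likes a likes V V V store store tree => a a likes store a likes a likes a likes likes V V store store tree   [V -> likes]
a a likes store a likes a likes a likes likes V V store store tree => a a likes store a likes a likes a likes likes a likes V store store tree   [V -> a likes]
a a likes store a likes a likes a likes likes a likes V store store tree => a a likes store a likes a likes a likes likes a likes a likes store store tree   [V -> a likes]

S => V => U store tree => a U store store tree => a U V V store store tree => a U V V V V store store tree => a U V V V V V V store store tree => a a U store V V V V V V store store tree => a a likes store V V V V V V store store tree => a a likes store a likes V V V V V store store tree => a a likes store a likes a likes V V V V store store tree => a a likes store a likes a likes a likes V V V store store tree => a a likes store a likes a likes a likes likes V V store store tree => a a likes store a likes a likes a likes likes a likes V store store tree => a a likes store a likes a likes a likes likes a likes a likes store store tree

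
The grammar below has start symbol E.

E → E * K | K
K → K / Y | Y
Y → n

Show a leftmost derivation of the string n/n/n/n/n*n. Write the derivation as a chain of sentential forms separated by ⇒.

E ⇒ E*K ⇒ K*K ⇒ K/Y*K ⇒ K/Y/Y*K ⇒ K/Y/Y/Y*K ⇒ K/Y/Y/Y/Y*K ⇒ Y/Y/Y/Y/Y*K ⇒ n/Y/Y/Y/Y*K ⇒ n/n/Y/Y/Y*K ⇒ n/n/n/Y/Y*K ⇒ n/n/n/n/Y*K ⇒ n/n/n/n/n*K ⇒ n/n/n/n/n*Y ⇒ n/n/n/n/n*n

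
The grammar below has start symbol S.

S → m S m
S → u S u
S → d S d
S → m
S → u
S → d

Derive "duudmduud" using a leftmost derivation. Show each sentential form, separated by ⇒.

S ⇒ dSd ⇒ duSud ⇒ duuSuud ⇒ duudSduud ⇒ duudmduud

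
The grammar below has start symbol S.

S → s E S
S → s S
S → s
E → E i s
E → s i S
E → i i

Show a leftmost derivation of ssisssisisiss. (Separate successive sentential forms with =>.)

S=>sES=>ssiSS=>ssisS=>ssissES=>ssissEisS=>ssissEisisS=>ssisssiSisisS=>ssisssisisisS=>ssisssisisiss

S => sES   [S → s E S]
sES => ssiSS   [E → s i S]
ssiSS => ssisS   [S → s]
ssisS => ssissES   [S → s E S]
ssissES => ssissEisS   [E → E i s]
ssissEisS => ssissEisisS   [E → E i s]
ssissEisisS => ssisssiSisisS   [E → s i S]
ssisssiSisisS => ssisssisisisS   [S → s]
ssisssisisisS => ssisssisisiss   [S → s]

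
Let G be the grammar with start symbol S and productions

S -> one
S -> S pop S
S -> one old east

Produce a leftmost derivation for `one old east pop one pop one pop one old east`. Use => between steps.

S => S pop S => one old east pop S => one old east pop S pop S => one old east pop one pop S => one old east pop one pop S pop S => one old east pop one pop one pop S => one old east pop one pop one pop one old east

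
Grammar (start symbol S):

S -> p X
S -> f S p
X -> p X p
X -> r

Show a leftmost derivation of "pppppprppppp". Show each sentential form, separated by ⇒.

S ⇒ pX ⇒ ppXp ⇒ pppXpp ⇒ ppppXppp ⇒ pppppXpppp ⇒ ppppppXppppp ⇒ pppppprppppp

S ⇒ pX   [S -> p X]
pX ⇒ ppXp   [X -> p X p]
ppXp ⇒ pppXpp   [X -> p X p]
pppXpp ⇒ ppppXppp   [X -> p X p]
ppppXppp ⇒ pppppXpppp   [X -> p X p]
pppppXpppp ⇒ ppppppXppppp   [X -> p X p]
ppppppXppppp ⇒ pppppprppppp   [X -> r]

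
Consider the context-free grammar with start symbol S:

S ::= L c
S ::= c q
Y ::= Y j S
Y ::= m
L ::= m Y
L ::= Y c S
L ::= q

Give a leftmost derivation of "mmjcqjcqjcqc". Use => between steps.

S => Lc   [S ::= L c]
Lc => mYc   [L ::= m Y]
mYc => mYjSc   [Y ::= Y j S]
mYjSc => mYjSjSc   [Y ::= Y j S]
mYjSjSc => mYjSjSjSc   [Y ::= Y j S]
mYjSjSjSc => mmjSjSjSc   [Y ::= m]
mmjSjSjSc => mmjcqjSjSc   [S ::= c q]
mmjcqjSjSc => mmjcqjcqjSc   [S ::= c q]
mmjcqjcqjSc => mmjcqjcqjcqc   [S ::= c q]

S => Lc => mYc => mYjSc => mYjSjSc => mYjSjSjSc => mmjSjSjSc => mmjcqjSjSc => mmjcqjcqjSc => mmjcqjcqjcqc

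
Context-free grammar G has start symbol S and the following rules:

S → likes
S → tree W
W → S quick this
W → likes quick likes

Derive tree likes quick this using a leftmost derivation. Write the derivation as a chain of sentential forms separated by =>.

S => tree W   [S → tree W]
tree W => tree S quick this   [W → S quick this]
tree S quick this => tree likes quick this   [S → likes]

S => tree W => tree S quick this => tree likes quick this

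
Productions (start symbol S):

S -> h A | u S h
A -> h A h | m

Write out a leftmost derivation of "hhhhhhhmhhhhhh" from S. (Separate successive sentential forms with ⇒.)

S ⇒ hA ⇒ hhAh ⇒ hhhAhh ⇒ hhhhAhhh ⇒ hhhhhAhhhh ⇒ hhhhhhAhhhhh ⇒ hhhhhhhAhhhhhh ⇒ hhhhhhhmhhhhhh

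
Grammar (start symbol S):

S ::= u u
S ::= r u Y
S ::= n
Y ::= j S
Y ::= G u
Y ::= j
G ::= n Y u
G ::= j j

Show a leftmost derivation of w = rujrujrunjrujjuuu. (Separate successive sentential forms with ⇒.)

S ⇒ ruY   [S ::= r u Y]
ruY ⇒ rujS   [Y ::= j S]
rujS ⇒ rujruY   [S ::= r u Y]
rujruY ⇒ rujrujS   [Y ::= j S]
rujrujS ⇒ rujrujruY   [S ::= r u Y]
rujrujruY ⇒ rujrujruGu   [Y ::= G u]
rujrujruGu ⇒ rujrujrunYuu   [G ::= n Y u]
rujrujrunYuu ⇒ rujrujrunjSuu   [Y ::= j S]
rujrujrunjSuu ⇒ rujrujrunjruYuu   [S ::= r u Y]
rujrujrunjruYuu ⇒ rujrujrunjruGuuu   [Y ::= G u]
rujrujrunjruGuuu ⇒ rujrujrunjrujjuuu   [G ::= j j]

S⇒ruY⇒rujS⇒rujruY⇒rujrujS⇒rujrujruY⇒rujrujruGu⇒rujrujrunYuu⇒rujrujrunjSuu⇒rujrujrunjruYuu⇒rujrujrunjruGuuu⇒rujrujrunjrujjuuu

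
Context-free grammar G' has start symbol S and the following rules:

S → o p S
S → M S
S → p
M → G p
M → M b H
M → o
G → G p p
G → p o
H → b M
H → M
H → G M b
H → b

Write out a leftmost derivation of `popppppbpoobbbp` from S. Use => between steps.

S=>MS=>MbHS=>GpbHS=>GpppbHS=>GpppppbHS=>popppppbHS=>popppppbGMbS=>popppppbpoMbS=>popppppbpoMbHbS=>popppppbpoobHbS=>popppppbpoobbbS=>popppppbpoobbbp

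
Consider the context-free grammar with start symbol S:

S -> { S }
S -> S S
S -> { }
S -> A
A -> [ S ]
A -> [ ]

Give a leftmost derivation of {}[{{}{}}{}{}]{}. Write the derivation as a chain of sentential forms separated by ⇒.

S ⇒ SS   [S -> S S]
SS ⇒ SSS   [S -> S S]
SSS ⇒ {}SS   [S -> { }]
{}SS ⇒ {}AS   [S -> A]
{}AS ⇒ {}[S]S   [A -> [ S ]]
{}[S]S ⇒ {}[SS]S   [S -> S S]
{}[SS]S ⇒ {}[SSS]S   [S -> S S]
{}[SSS]S ⇒ {}[{S}SS]S   [S -> { S }]
{}[{S}SS]S ⇒ {}[{SS}SS]S   [S -> S S]
{}[{SS}SS]S ⇒ {}[{{}S}SS]S   [S -> { }]
{}[{{}S}SS]S ⇒ {}[{{}{}}SS]S   [S -> { }]
{}[{{}{}}SS]S ⇒ {}[{{}{}}{}S]S   [S -> { }]
{}[{{}{}}{}S]S ⇒ {}[{{}{}}{}{}]S   [S -> { }]
{}[{{}{}}{}{}]S ⇒ {}[{{}{}}{}{}]{}   [S -> { }]

S ⇒ SS ⇒ SSS ⇒ {}SS ⇒ {}AS ⇒ {}[S]S ⇒ {}[SS]S ⇒ {}[SSS]S ⇒ {}[{S}SS]S ⇒ {}[{SS}SS]S ⇒ {}[{{}S}SS]S ⇒ {}[{{}{}}SS]S ⇒ {}[{{}{}}{}S]S ⇒ {}[{{}{}}{}{}]S ⇒ {}[{{}{}}{}{}]{}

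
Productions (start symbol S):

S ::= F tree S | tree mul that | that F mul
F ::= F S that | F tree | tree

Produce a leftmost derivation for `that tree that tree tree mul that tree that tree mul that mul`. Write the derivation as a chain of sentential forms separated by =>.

S => that F mul => that F S that mul => that F tree S that mul => that F S that tree S that mul => that tree S that tree S that mul => that tree that F mul that tree S that mul => that tree that F tree mul that tree S that mul => that tree that tree tree mul that tree S that mul => that tree that tree tree mul that tree that F mul that mul => that tree that tree tree mul that tree that tree mul that mul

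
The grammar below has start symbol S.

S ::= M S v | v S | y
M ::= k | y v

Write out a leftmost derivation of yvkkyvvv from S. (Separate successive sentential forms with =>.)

S => MSv   [S ::= M S v]
MSv => yvSv   [M ::= y v]
yvSv => yvMSvv   [S ::= M S v]
yvMSvv => yvkSvv   [M ::= k]
yvkSvv => yvkMSvvv   [S ::= M S v]
yvkMSvvv => yvkkSvvv   [M ::= k]
yvkkSvvv => yvkkyvvv   [S ::= y]

S => MSv => yvSv => yvMSvv => yvkSvv => yvkMSvvv => yvkkSvvv => yvkkyvvv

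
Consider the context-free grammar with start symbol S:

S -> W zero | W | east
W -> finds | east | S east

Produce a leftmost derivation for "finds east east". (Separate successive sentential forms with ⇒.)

S ⇒ W   [S -> W]
W ⇒ S east   [W -> S east]
S east ⇒ W east   [S -> W]
W east ⇒ S east east   [W -> S east]
S east east ⇒ W east east   [S -> W]
W east east ⇒ finds east east   [W -> finds]

S ⇒ W ⇒ S east ⇒ W east ⇒ S east east ⇒ W east east ⇒ finds east east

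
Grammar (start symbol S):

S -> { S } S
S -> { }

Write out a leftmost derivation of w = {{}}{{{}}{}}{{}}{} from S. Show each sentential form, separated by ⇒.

S ⇒ {S}S   [S -> { S } S]
{S}S ⇒ {{}}S   [S -> { }]
{{}}S ⇒ {{}}{S}S   [S -> { S } S]
{{}}{S}S ⇒ {{}}{{S}S}S   [S -> { S } S]
{{}}{{S}S}S ⇒ {{}}{{{}}S}S   [S -> { }]
{{}}{{{}}S}S ⇒ {{}}{{{}}{}}S   [S -> { }]
{{}}{{{}}{}}S ⇒ {{}}{{{}}{}}{S}S   [S -> { S } S]
{{}}{{{}}{}}{S}S ⇒ {{}}{{{}}{}}{{}}S   [S -> { }]
{{}}{{{}}{}}{{}}S ⇒ {{}}{{{}}{}}{{}}{}   [S -> { }]

S⇒{S}S⇒{{}}S⇒{{}}{S}S⇒{{}}{{S}S}S⇒{{}}{{{}}S}S⇒{{}}{{{}}{}}S⇒{{}}{{{}}{}}{S}S⇒{{}}{{{}}{}}{{}}S⇒{{}}{{{}}{}}{{}}{}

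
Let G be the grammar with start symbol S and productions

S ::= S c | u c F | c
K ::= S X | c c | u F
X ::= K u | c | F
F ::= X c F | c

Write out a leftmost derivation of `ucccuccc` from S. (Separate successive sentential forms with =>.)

S => Sc   [S ::= S c]
Sc => ucFc   [S ::= u c F]
ucFc => ucXcFc   [F ::= X c F]
ucXcFc => ucKucFc   [X ::= K u]
ucKucFc => ucccucFc   [K ::= c c]
ucccucFc => ucccuccc   [F ::= c]

S => Sc => ucFc => ucXcFc => ucKucFc => ucccucFc => ucccuccc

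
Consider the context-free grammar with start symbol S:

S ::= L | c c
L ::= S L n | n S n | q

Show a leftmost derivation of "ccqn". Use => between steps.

S => L => SLn => ccLn => ccqn

S => L   [S ::= L]
L => SLn   [L ::= S L n]
SLn => ccLn   [S ::= c c]
ccLn => ccqn   [L ::= q]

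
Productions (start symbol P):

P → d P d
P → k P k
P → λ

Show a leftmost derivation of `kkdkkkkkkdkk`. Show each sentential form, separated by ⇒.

P ⇒ kPk ⇒ kkPkk ⇒ kkdPdkk ⇒ kkdkPkdkk ⇒ kkdkkPkkdkk ⇒ kkdkkkPkkkdkk ⇒ kkdkkkkkkdkk

P ⇒ kPk   [P → k P k]
kPk ⇒ kkPkk   [P → k P k]
kkPkk ⇒ kkdPdkk   [P → d P d]
kkdPdkk ⇒ kkdkPkdkk   [P → k P k]
kkdkPkdkk ⇒ kkdkkPkkdkk   [P → k P k]
kkdkkPkkdkk ⇒ kkdkkkPkkkdkk   [P → k P k]
kkdkkkPkkkdkk ⇒ kkdkkkkkkdkk   [P → λ]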